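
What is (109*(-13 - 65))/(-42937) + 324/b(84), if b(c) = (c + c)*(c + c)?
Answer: 7052001/33662608 ≈ 0.20949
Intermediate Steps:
b(c) = 4*c² (b(c) = (2*c)*(2*c) = 4*c²)
(109*(-13 - 65))/(-42937) + 324/b(84) = (109*(-13 - 65))/(-42937) + 324/((4*84²)) = (109*(-78))*(-1/42937) + 324/((4*7056)) = -8502*(-1/42937) + 324/28224 = 8502/42937 + 324*(1/28224) = 8502/42937 + 9/784 = 7052001/33662608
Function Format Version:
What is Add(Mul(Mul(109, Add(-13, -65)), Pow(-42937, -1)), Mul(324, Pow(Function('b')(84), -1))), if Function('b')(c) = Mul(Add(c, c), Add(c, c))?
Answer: Rational(7052001, 33662608) ≈ 0.20949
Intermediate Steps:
Function('b')(c) = Mul(4, Pow(c, 2)) (Function('b')(c) = Mul(Mul(2, c), Mul(2, c)) = Mul(4, Pow(c, 2)))
Add(Mul(Mul(109, Add(-13, -65)), Pow(-42937, -1)), Mul(324, Pow(Function('b')(84), -1))) = Add(Mul(Mul(109, Add(-13, -65)), Pow(-42937, -1)), Mul(324, Pow(Mul(4, Pow(84, 2)), -1))) = Add(Mul(Mul(109, -78), Rational(-1, 42937)), Mul(324, Pow(Mul(4, 7056), -1))) = Add(Mul(-8502, Rational(-1, 42937)), Mul(324, Pow(28224, -1))) = Add(Rational(8502, 42937), Mul(324, Rational(1, 28224))) = Add(Rational(8502, 42937), Rational(9, 784)) = Rational(7052001, 33662608)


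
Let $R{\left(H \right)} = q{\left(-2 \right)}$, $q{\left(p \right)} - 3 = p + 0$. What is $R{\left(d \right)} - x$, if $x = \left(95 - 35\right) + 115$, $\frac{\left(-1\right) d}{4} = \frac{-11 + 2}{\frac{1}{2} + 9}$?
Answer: $-174$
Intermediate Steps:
$d = \frac{72}{19}$ ($d = - 4 \frac{-11 + 2}{\frac{1}{2} + 9} = - 4 \left(- \frac{9}{\frac{1}{2} + 9}\right) = - 4 \left(- \frac{9}{\frac{19}{2}}\right) = - 4 \left(\left(-9\right) \frac{2}{19}\right) = \left(-4\right) \left(- \frac{18}{19}\right) = \frac{72}{19} \approx 3.7895$)
$q{\left(p \right)} = 3 + p$ ($q{\left(p \right)} = 3 + \left(p + 0\right) = 3 + p$)
$R{\left(H \right)} = 1$ ($R{\left(H \right)} = 3 - 2 = 1$)
$x = 175$ ($x = 60 + 115 = 175$)
$R{\left(d \right)} - x = 1 - 175 = -174$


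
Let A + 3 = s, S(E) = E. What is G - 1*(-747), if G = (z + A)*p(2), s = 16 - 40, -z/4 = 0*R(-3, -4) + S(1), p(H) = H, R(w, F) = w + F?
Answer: 685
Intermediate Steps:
R(w, F) = F + w
z = -4 (z = -4*(0*(-4 - 3) + 1) = -4*(0*(-7) + 1) = -4*(0 + 1) = -4*1 = -4)
s = -24
A = -27 (A = -3 - 24 = -27)
G = -62 (G = (-4 - 27)*2 = -31*2 = -62)
G - 1*(-747) = -62 - 1*(-747) = -62 + 747 = 685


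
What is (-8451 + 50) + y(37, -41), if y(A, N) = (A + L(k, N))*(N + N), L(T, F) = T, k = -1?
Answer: -11353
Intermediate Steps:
y(A, N) = 2*N*(-1 + A) (y(A, N) = (A - 1)*(N + N) = (-1 + A)*(2*N) = 2*N*(-1 + A))
(-8451 + 50) + y(37, -41) = (-8451 + 50) + 2*(-41)*(-1 + 37) = -8401 + 2*(-41)*36 = -8401 - 2952 = -11353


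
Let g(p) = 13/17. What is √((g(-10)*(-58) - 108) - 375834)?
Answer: 2*I*√27165014/17 ≈ 613.18*I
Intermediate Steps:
g(p) = 13/17 (g(p) = 13*(1/17) = 13/17)
√((g(-10)*(-58) - 108) - 375834) = √(((13/17)*(-58) - 108) - 375834) = √((-754/17 - 108) - 375834) = √(-2590/17 - 375834) = √(-6391768/17) = 2*I*√27165014/17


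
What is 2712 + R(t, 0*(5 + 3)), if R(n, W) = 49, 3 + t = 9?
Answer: 2761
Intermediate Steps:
t = 6 (t = -3 + 9 = 6)
2712 + R(t, 0*(5 + 3)) = 2712 + 49 = 2761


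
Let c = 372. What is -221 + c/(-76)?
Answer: -4292/19 ≈ -225.89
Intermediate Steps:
-221 + c/(-76) = -221 + 372/(-76) = -221 + 372*(-1/76) = -221 - 93/19 = -4292/19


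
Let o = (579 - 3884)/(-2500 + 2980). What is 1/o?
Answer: -96/661 ≈ -0.14523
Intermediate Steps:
o = -661/96 (o = -3305/480 = -3305*1/480 = -661/96 ≈ -6.8854)
1/o = 1/(-661/96) = -96/661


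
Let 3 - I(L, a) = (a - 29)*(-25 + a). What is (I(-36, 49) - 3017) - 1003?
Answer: -4497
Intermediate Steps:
I(L, a) = 3 - (-29 + a)*(-25 + a) (I(L, a) = 3 - (a - 29)*(-25 + a) = 3 - (-29 + a)*(-25 + a))
(I(-36, 49) - 3017) - 1003 = ((-722 - 1*49**2 + 54*49) - 3017) - 1003 = ((-722 - 1*2401 + 2646) - 3017) - 1003 = ((-722 - 2401 + 2646) - 3017) - 1003 = (-477 - 3017) - 1003 = -3494 - 1003 = -4497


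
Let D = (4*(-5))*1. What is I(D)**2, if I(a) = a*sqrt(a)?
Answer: -8000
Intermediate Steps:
D = -20 (D = -20*1 = -20)
I(a) = a**(3/2)
I(D)**2 = ((-20)**(3/2))**2 = (-40*I*sqrt(5))**2 = -8000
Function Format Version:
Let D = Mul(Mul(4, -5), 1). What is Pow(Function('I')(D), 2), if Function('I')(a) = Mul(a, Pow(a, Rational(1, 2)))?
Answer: -8000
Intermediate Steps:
D = -20 (D = Mul(-20, 1) = -20)
Function('I')(a) = Pow(a, Rational(3, 2))
Pow(Function('I')(D), 2) = Pow(Pow(-20, Rational(3, 2)), 2) = Pow(Mul(-40, I, Pow(5, Rational(1, 2))), 2) = -8000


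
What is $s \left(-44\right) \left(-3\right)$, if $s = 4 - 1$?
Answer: $396$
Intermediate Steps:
$s = 3$
$s \left(-44\right) \left(-3\right) = 3 \left(-44\right) \left(-3\right) = \left(-132\right) \left(-3\right) = 396$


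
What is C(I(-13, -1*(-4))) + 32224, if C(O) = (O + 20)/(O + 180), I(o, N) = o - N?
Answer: 5252515/163 ≈ 32224.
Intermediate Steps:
C(O) = (20 + O)/(180 + O)
C(I(-13, -1*(-4))) + 32224 = (20 + (-13 - (-1)*(-4)))/(180 + (-13 - (-1)*(-4))) + 32224 = (20 + (-13 - 1*4))/(180 + (-13 - 1*4)) + 32224 = (20 + (-13 - 4))/(180 + (-13 - 4)) + 32224 = (20 - 17)/(180 - 17) + 32224 = 3/163 + 32224 = 5252515/163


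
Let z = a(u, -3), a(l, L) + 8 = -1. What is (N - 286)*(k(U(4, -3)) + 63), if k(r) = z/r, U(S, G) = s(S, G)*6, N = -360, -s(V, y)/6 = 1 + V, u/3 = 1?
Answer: -407303/10 ≈ -40730.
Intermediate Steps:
u = 3 (u = 3*1 = 3)
a(l, L) = -9 (a(l, L) = -8 - 1 = -9)
s(V, y) = -6 - 6*V (s(V, y) = -6*(1 + V) = -6 - 6*V)
z = -9
U(S, G) = -36 - 36*S (U(S, G) = (-6 - 6*S)*6 = -36 - 36*S)
k(r) = -9/r
(N - 286)*(k(U(4, -3)) + 63) = (-360 - 286)*(-9/(-36 - 36*4) + 63) = -646*(-9/(-36 - 144) + 63) = -646*(-9/(-180) + 63) = -646*(-9*(-1/180) + 63) = -646*(1/20 + 63) = -646*1261/20 = -407303/10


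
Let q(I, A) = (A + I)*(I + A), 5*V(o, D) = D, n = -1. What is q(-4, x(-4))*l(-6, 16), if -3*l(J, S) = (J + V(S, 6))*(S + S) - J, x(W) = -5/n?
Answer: 246/5 ≈ 49.200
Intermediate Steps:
V(o, D) = D/5
x(W) = 5 (x(W) = -5/(-1) = -5*(-1) = 5)
q(I, A) = (A + I)² (q(I, A) = (A + I)*(A + I) = (A + I)²)
l(J, S) = J/3 - 2*S*(6/5 + J)/3 (l(J, S) = -((J + (⅕)*6)*(S + S) - J)/3 = -((J + 6/5)*(2*S) - J)/3 = -((6/5 + J)*(2*S) - J)/3 = -(2*S*(6/5 + J) - J)/3 = -(-J + 2*S*(6/5 + J))/3 = J/3 - 2*S*(6/5 + J)/3)
q(-4, x(-4))*l(-6, 16) = (5 - 4)²*(-⅘*16 + (⅓)*(-6) - ⅔*(-6)*16) = 1²*(-64/5 - 2 + 64) = 1*(246/5) = 246/5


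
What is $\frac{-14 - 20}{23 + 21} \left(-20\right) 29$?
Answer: $\frac{4930}{11} \approx 448.18$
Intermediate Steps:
$\frac{-14 - 20}{23 + 21} \left(-20\right) 29 = - \frac{34}{44} \left(-20\right) 29 = \left(-34\right) \frac{1}{44} \left(-20\right) 29 = \left(- \frac{17}{22}\right) \left(-20\right) 29 = \frac{170}{11} \cdot 29 = \frac{4930}{11}$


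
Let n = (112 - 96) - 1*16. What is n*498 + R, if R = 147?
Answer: 147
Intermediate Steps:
n = 0 (n = 16 - 16 = 0)
n*498 + R = 0*498 + 147 = 0 + 147 = 147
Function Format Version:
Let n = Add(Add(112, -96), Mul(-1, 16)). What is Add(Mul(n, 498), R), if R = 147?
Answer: 147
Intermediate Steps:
n = 0 (n = Add(16, -16) = 0)
Add(Mul(n, 498), R) = Add(Mul(0, 498), 147) = Add(0, 147) = 147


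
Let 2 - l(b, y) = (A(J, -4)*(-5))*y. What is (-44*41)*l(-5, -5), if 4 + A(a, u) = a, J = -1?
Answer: -229108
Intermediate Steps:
A(a, u) = -4 + a
l(b, y) = 2 - 25*y (l(b, y) = 2 - (-4 - 1)*(-5)*y = 2 - (-5*(-5))*y = 2 - 25*y)
(-44*41)*l(-5, -5) = (-44*41)*(2 - 25*(-5)) = -1804*(2 + 125) = -1804*127 = -229108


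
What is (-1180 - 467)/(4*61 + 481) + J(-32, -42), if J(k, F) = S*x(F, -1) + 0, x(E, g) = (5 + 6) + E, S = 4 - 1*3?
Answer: -24122/725 ≈ -33.272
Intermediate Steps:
S = 1 (S = 4 - 3 = 1)
x(E, g) = 11 + E
J(k, F) = 11 + F (J(k, F) = 1*(11 + F) + 0 = (11 + F) + 0 = 11 + F)
(-1180 - 467)/(4*61 + 481) + J(-32, -42) = (-1180 - 467)/(4*61 + 481) + (11 - 42) = -1647/(244 + 481) - 31 = -1647/725 - 31 = -24122/725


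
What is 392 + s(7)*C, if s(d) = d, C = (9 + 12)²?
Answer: 3479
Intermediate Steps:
C = 441 (C = 21² = 441)
392 + s(7)*C = 392 + 7*441 = 392 + 3087 = 3479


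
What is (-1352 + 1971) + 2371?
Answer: 2990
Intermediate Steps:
(-1352 + 1971) + 2371 = 619 + 2371 = 2990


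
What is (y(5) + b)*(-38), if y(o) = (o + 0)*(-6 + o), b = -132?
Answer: 5206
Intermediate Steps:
y(o) = o*(-6 + o)
(y(5) + b)*(-38) = (5*(-6 + 5) - 132)*(-38) = (5*(-1) - 132)*(-38) = (-5 - 132)*(-38) = -137*(-38) = 5206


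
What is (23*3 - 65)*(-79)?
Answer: -316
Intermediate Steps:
(23*3 - 65)*(-79) = (69 - 65)*(-79) = 4*(-79) = -316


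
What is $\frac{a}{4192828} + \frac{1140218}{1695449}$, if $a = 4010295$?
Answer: $\frac{11579988603959}{7108726039772} \approx 1.629$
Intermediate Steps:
$\frac{a}{4192828} + \frac{1140218}{1695449} = \frac{4010295}{4192828} + \frac{1140218}{1695449} = \frac{11579988603959}{7108726039772}$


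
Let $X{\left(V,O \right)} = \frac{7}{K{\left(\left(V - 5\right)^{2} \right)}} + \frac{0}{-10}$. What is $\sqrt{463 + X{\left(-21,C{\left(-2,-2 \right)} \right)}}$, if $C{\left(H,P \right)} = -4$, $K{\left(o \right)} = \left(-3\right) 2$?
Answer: $\frac{\sqrt{16626}}{6} \approx 21.49$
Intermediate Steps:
$K{\left(o \right)} = -6$
$X{\left(V,O \right)} = - \frac{7}{6}$ ($X{\left(V,O \right)} = \frac{7}{-6} + \frac{0}{-10} = 7 \left(- \frac{1}{6}\right) + 0 \left(- \frac{1}{10}\right) = - \frac{7}{6} + 0 = - \frac{7}{6}$)
$\sqrt{463 + X{\left(-21,C{\left(-2,-2 \right)} \right)}} = \sqrt{463 - \frac{7}{6}} = \sqrt{\frac{2771}{6}} = \frac{\sqrt{16626}}{6}$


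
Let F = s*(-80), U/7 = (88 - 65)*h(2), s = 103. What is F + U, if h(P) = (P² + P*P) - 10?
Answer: -8562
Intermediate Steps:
h(P) = -10 + 2*P² (h(P) = (P² + P²) - 10 = 2*P² - 10 = -10 + 2*P²)
U = -322 (U = 7*((88 - 65)*(-10 + 2*2²)) = 7*(23*(-10 + 2*4)) = 7*(23*(-10 + 8)) = 7*(23*(-2)) = 7*(-46) = -322)
F = -8240 (F = 103*(-80) = -8240)
F + U = -8240 - 322 = -8562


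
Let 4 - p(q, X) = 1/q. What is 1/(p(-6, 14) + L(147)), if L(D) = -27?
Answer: -6/137 ≈ -0.043796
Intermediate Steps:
p(q, X) = 4 - 1/q
1/(p(-6, 14) + L(147)) = 1/((4 - 1/(-6)) - 27) = 1/((4 - 1*(-1/6)) - 27) = 1/((4 + 1/6) - 27) = 1/(25/6 - 27) = 1/(-137/6) = -6/137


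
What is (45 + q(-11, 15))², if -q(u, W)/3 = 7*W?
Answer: 72900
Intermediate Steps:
q(u, W) = -21*W
(45 + q(-11, 15))² = (45 - 21*15)² = (45 - 315)² = (-270)² = 72900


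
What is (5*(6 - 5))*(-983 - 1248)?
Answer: -11155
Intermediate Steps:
(5*(6 - 5))*(-983 - 1248) = (5*1)*(-2231) = 5*(-2231) = -11155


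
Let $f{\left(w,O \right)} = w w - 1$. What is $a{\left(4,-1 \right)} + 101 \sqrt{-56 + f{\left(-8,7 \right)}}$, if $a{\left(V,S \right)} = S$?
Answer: $-1 + 101 \sqrt{7} \approx 266.22$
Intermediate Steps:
$f{\left(w,O \right)} = -1 + w^{2}$ ($f{\left(w,O \right)} = w^{2} - 1 = -1 + w^{2}$)
$a{\left(4,-1 \right)} + 101 \sqrt{-56 + f{\left(-8,7 \right)}} = -1 + 101 \sqrt{-56 - \left(1 - \left(-8\right)^{2}\right)} = -1 + 101 \sqrt{-56 + \left(-1 + 64\right)} = -1 + 101 \sqrt{-56 + 63} = -1 + 101 \sqrt{7}$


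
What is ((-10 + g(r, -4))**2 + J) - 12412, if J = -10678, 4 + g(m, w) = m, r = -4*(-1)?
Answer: -22990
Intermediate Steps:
r = 4
g(m, w) = -4 + m
((-10 + g(r, -4))**2 + J) - 12412 = ((-10 + (-4 + 4))**2 - 10678) - 12412 = ((-10 + 0)**2 - 10678) - 12412 = ((-10)**2 - 10678) - 12412 = (100 - 10678) - 12412 = -10578 - 12412 = -22990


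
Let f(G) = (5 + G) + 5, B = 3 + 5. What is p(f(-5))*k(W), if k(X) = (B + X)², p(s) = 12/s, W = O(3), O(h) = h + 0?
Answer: 1452/5 ≈ 290.40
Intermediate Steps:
B = 8
f(G) = 10 + G
O(h) = h
W = 3
k(X) = (8 + X)²
p(f(-5))*k(W) = (12/(10 - 5))*(8 + 3)² = (12/5)*11² = (12*(⅕))*121 = (12/5)*121 = 1452/5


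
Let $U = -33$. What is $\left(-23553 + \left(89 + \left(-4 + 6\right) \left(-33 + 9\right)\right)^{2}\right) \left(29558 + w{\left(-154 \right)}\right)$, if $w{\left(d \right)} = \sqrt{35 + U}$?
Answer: $-646492576 - 21872 \sqrt{2} \approx -6.4652 \cdot 10^{8}$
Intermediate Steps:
$w{\left(d \right)} = \sqrt{2}$ ($w{\left(d \right)} = \sqrt{35 - 33} = \sqrt{2}$)
$\left(-23553 + \left(89 + \left(-4 + 6\right) \left(-33 + 9\right)\right)^{2}\right) \left(29558 + w{\left(-154 \right)}\right) = \left(-23553 + \left(89 + \left(-4 + 6\right) \left(-33 + 9\right)\right)^{2}\right) \left(29558 + \sqrt{2}\right) = \left(-23553 + \left(89 + 2 \left(-24\right)\right)^{2}\right) \left(29558 + \sqrt{2}\right) = \left(-23553 + \left(89 - 48\right)^{2}\right) \left(29558 + \sqrt{2}\right) = \left(-23553 + 41^{2}\right) \left(29558 + \sqrt{2}\right) = \left(-23553 + 1681\right) \left(29558 + \sqrt{2}\right) = - 21872 \left(29558 + \sqrt{2}\right) = -646492576 - 21872 \sqrt{2}$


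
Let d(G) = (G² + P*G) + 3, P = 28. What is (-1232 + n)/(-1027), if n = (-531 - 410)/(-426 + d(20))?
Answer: 662525/551499 ≈ 1.2013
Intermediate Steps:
d(G) = 3 + G² + 28*G (d(G) = (G² + 28*G) + 3 = 3 + G² + 28*G)
n = -941/537 (n = (-531 - 410)/(-426 + (3 + 20² + 28*20)) = -941/(-426 + (3 + 400 + 560)) = -941/(-426 + 963) = -941/537 ≈ -1.7523)
(-1232 + n)/(-1027) = (-1232 - 941/537)/(-1027) = -1/1027*(-662525/537) = 662525/551499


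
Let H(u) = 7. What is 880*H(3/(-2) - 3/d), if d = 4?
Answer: 6160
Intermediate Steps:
880*H(3/(-2) - 3/d) = 880*7 = 6160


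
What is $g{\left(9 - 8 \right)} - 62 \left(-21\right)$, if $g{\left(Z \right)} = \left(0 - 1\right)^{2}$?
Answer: $1303$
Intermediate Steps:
$g{\left(Z \right)} = 1$ ($g{\left(Z \right)} = \left(-1\right)^{2} = 1$)
$g{\left(9 - 8 \right)} - 62 \left(-21\right) = 1 - 62 \left(-21\right) = 1 - -1302 = 1 + 1302 = 1303$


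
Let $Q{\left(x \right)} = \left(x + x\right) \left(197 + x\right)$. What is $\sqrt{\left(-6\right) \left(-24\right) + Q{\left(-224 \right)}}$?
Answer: $12 \sqrt{85} \approx 110.63$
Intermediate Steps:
$Q{\left(x \right)} = 2 x \left(197 + x\right)$
$\sqrt{\left(-6\right) \left(-24\right) + Q{\left(-224 \right)}} = \sqrt{\left(-6\right) \left(-24\right) + 2 \left(-224\right) \left(197 - 224\right)} = \sqrt{144 + 2 \left(-224\right) \left(-27\right)} = \sqrt{144 + 12096} = \sqrt{12240} = 12 \sqrt{85}$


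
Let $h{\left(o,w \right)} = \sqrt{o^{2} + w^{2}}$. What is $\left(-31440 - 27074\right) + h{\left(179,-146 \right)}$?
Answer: $-58514 + \sqrt{53357} \approx -58283.0$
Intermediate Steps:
$\left(-31440 - 27074\right) + h{\left(179,-146 \right)} = \left(-31440 - 27074\right) + \sqrt{179^{2} + \left(-146\right)^{2}} = \left(-31440 - 27074\right) + \sqrt{32041 + 21316} = \left(-31440 - 27074\right) + \sqrt{53357} = -58514 + \sqrt{53357}$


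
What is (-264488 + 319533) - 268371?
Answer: -213326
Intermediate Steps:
(-264488 + 319533) - 268371 = 55045 - 268371 = -213326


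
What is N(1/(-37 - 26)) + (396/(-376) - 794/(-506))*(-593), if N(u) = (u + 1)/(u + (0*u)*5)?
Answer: -8751187/23782 ≈ -367.98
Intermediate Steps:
N(u) = (1 + u)/u (N(u) = (1 + u)/(u + 0*5) = (1 + u)/(u + 0) = (1 + u)/u)
N(1/(-37 - 26)) + (396/(-376) - 794/(-506))*(-593) = (1 + 1/(-37 - 26))/(1/(-37 - 26)) + (396/(-376) - 794/(-506))*(-593) = (1 + 1/(-63))/(1/(-63)) + (396*(-1/376) - 794*(-1/506))*(-593) = (1 - 1/63)/(-1/63) + (-99/94 + 397/253)*(-593) = -63*62/63 + (12271/23782)*(-593) = -62 - 7276703/23782 = -8751187/23782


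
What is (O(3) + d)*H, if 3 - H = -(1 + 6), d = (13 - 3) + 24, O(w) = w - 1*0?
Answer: 370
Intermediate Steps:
O(w) = w (O(w) = w + 0 = w)
d = 34 (d = 10 + 24 = 34)
H = 10 (H = 3 - (-1)*(1 + 6) = 3 - (-1)*7 = 3 - 1*(-7) = 3 + 7 = 10)
(O(3) + d)*H = (3 + 34)*10 = 37*10 = 370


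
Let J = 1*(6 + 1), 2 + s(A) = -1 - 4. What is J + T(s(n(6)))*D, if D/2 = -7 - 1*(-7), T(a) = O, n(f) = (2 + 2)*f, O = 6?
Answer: 7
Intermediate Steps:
n(f) = 4*f
s(A) = -7 (s(A) = -2 + (-1 - 4) = -2 - 5 = -7)
T(a) = 6
J = 7 (J = 1*7 = 7)
D = 0 (D = 2*(-7 - 1*(-7)) = 2*(-7 + 7) = 2*0 = 0)
J + T(s(n(6)))*D = 7 + 6*0 = 7 + 0 = 7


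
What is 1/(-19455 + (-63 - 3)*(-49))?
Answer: -1/16221 ≈ -6.1648e-5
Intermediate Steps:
1/(-19455 + (-63 - 3)*(-49)) = 1/(-19455 - 66*(-49)) = 1/(-19455 + 3234) = 1/(-16221) = -1/16221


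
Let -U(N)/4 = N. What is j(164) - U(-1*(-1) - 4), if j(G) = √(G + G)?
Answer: -12 + 2*√82 ≈ 6.1108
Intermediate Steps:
U(N) = -4*N
j(G) = √2*√G (j(G) = √(2*G) = √2*√G)
j(164) - U(-1*(-1) - 4) = √2*√164 - (-4)*(-1*(-1) - 4) = √2*(2*√41) - (-4)*(1 - 4) = 2*√82 - (-4)*(-3) = 2*√82 - 1*12 = 2*√82 - 12 = -12 + 2*√82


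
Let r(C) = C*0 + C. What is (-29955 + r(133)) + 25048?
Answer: -4774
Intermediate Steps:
r(C) = C (r(C) = 0 + C = C)
(-29955 + r(133)) + 25048 = (-29955 + 133) + 25048 = -29822 + 25048 = -4774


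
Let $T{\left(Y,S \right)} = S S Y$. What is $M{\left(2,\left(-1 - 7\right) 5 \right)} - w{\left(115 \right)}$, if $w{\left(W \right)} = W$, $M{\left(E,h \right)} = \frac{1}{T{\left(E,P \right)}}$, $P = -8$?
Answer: $- \frac{14719}{128} \approx -114.99$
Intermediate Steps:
$T{\left(Y,S \right)} = Y S^{2}$ ($T{\left(Y,S \right)} = S^{2} Y = Y S^{2}$)
$M{\left(E,h \right)} = \frac{1}{64 E}$ ($M{\left(E,h \right)} = \frac{1}{E \left(-8\right)^{2}} = \frac{1}{E 64} = \frac{1}{64 E}$)
$M{\left(2,\left(-1 - 7\right) 5 \right)} - w{\left(115 \right)} = \frac{1}{64 \cdot 2} - 115 = \frac{1}{64} \cdot \frac{1}{2} - 115 = \frac{1}{128} - 115 = - \frac{14719}{128}$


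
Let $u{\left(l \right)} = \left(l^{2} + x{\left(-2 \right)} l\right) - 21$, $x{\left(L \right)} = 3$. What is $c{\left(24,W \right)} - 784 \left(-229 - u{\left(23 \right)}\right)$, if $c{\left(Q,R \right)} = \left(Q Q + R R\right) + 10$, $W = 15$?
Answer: $632715$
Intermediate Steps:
$c{\left(Q,R \right)} = 10 + Q^{2} + R^{2}$ ($c{\left(Q,R \right)} = \left(Q^{2} + R^{2}\right) + 10 = 10 + Q^{2} + R^{2}$)
$u{\left(l \right)} = -21 + l^{2} + 3 l$ ($u{\left(l \right)} = \left(l^{2} + 3 l\right) - 21 = -21 + l^{2} + 3 l$)
$c{\left(24,W \right)} - 784 \left(-229 - u{\left(23 \right)}\right) = \left(10 + 24^{2} + 15^{2}\right) - 784 \left(-229 - \left(-21 + 23^{2} + 3 \cdot 23\right)\right) = \left(10 + 576 + 225\right) - 784 \left(-229 - \left(-21 + 529 + 69\right)\right) = 811 - 784 \left(-229 - 577\right) = 811 - -631904 = 811 + 631904 = 632715$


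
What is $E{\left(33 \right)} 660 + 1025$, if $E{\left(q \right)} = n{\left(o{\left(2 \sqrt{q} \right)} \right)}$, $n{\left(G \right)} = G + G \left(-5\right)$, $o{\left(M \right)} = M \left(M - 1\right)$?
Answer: $-347455 + 5280 \sqrt{33} \approx -3.1712 \cdot 10^{5}$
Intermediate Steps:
$o{\left(M \right)} = M \left(-1 + M\right)$
$n{\left(G \right)} = - 4 G$ ($n{\left(G \right)} = G - 5 G = - 4 G$)
$E{\left(q \right)} = - 8 \sqrt{q} \left(-1 + 2 \sqrt{q}\right)$ ($E{\left(q \right)} = - 4 \cdot 2 \sqrt{q} \left(-1 + 2 \sqrt{q}\right) = - 8 \sqrt{q} \left(-1 + 2 \sqrt{q}\right)$)
$E{\left(33 \right)} 660 + 1025 = \left(\left(-16\right) 33 + 8 \sqrt{33}\right) 660 + 1025 = \left(-528 + 8 \sqrt{33}\right) 660 + 1025 = \left(-348480 + 5280 \sqrt{33}\right) + 1025 = -347455 + 5280 \sqrt{33}$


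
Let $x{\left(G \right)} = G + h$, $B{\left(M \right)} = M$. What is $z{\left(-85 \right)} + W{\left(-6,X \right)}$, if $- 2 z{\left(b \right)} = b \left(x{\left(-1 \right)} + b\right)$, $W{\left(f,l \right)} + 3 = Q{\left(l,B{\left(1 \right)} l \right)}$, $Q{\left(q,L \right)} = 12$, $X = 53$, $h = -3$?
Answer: $- \frac{7547}{2} \approx -3773.5$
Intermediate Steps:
$x{\left(G \right)} = -3 + G$ ($x{\left(G \right)} = G - 3 = -3 + G$)
$W{\left(f,l \right)} = 9$ ($W{\left(f,l \right)} = -3 + 12 = 9$)
$z{\left(b \right)} = - \frac{b \left(-4 + b\right)}{2}$ ($z{\left(b \right)} = - \frac{b \left(\left(-3 - 1\right) + b\right)}{2} = - \frac{b \left(-4 + b\right)}{2}$)
$z{\left(-85 \right)} + W{\left(-6,X \right)} = \frac{1}{2} \left(-85\right) \left(4 - -85\right) + 9 = \frac{1}{2} \left(-85\right) \left(4 + 85\right) + 9 = \frac{1}{2} \left(-85\right) 89 + 9 = - \frac{7565}{2} + 9 = - \frac{7547}{2}$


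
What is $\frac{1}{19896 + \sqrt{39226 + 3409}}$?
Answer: $\frac{19896}{395808181} - \frac{\sqrt{42635}}{395808181} \approx 4.9745 \cdot 10^{-5}$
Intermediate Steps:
$\frac{1}{19896 + \sqrt{39226 + 3409}} = \frac{1}{19896 + \sqrt{42635}}$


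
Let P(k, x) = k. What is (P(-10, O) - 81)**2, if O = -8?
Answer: 8281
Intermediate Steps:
(P(-10, O) - 81)**2 = (-10 - 81)**2 = (-91)**2 = 8281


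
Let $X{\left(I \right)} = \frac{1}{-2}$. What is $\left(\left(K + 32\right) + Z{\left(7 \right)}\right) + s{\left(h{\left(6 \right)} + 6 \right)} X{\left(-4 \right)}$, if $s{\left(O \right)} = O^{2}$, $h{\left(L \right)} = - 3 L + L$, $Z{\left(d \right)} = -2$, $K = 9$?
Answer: $21$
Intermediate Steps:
$X{\left(I \right)} = - \frac{1}{2}$
$h{\left(L \right)} = - 2 L$
$\left(\left(K + 32\right) + Z{\left(7 \right)}\right) + s{\left(h{\left(6 \right)} + 6 \right)} X{\left(-4 \right)} = \left(\left(9 + 32\right) - 2\right) + \left(\left(-2\right) 6 + 6\right)^{2} \left(- \frac{1}{2}\right) = \left(41 - 2\right) + \left(-12 + 6\right)^{2} \left(- \frac{1}{2}\right) = 39 + \left(-6\right)^{2} \left(- \frac{1}{2}\right) = 39 + 36 \left(- \frac{1}{2}\right) = 39 - 18 = 21$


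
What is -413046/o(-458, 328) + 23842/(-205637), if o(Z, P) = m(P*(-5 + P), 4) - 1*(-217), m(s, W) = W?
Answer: -84942809384/45445777 ≈ -1869.1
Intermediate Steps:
o(Z, P) = 221 (o(Z, P) = 4 - 1*(-217) = 4 + 217 = 221)
-413046/o(-458, 328) + 23842/(-205637) = -413046/221 + 23842/(-205637) = -413046*1/221 + 23842*(-1/205637) = -413046/221 - 23842/205637 = -84942809384/45445777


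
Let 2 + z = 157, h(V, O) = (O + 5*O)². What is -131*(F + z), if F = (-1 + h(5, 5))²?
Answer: -105894636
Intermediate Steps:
h(V, O) = 36*O² (h(V, O) = (6*O)² = 36*O²)
z = 155 (z = -2 + 157 = 155)
F = 808201 (F = (-1 + 36*5²)² = (-1 + 36*25)² = (-1 + 900)² = 899² = 808201)
-131*(F + z) = -131*(808201 + 155) = -131*808356 = -105894636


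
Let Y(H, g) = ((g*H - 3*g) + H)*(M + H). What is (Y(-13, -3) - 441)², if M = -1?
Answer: 866761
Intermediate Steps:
Y(H, g) = (-1 + H)*(H - 3*g + H*g) (Y(H, g) = ((g*H - 3*g) + H)*(-1 + H) = ((H*g - 3*g) + H)*(-1 + H) = ((-3*g + H*g) + H)*(-1 + H) = (H - 3*g + H*g)*(-1 + H) = (-1 + H)*(H - 3*g + H*g))
(Y(-13, -3) - 441)² = (((-13)² - 1*(-13) + 3*(-3) - 3*(-13)² - 4*(-13)*(-3)) - 441)² = ((169 + 13 - 9 - 3*169 - 156) - 441)² = ((169 + 13 - 9 - 507 - 156) - 441)² = (-490 - 441)² = (-931)² = 866761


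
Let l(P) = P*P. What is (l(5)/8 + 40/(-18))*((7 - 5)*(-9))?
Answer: -65/4 ≈ -16.250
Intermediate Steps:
l(P) = P²
(l(5)/8 + 40/(-18))*((7 - 5)*(-9)) = (5²/8 + 40/(-18))*((7 - 5)*(-9)) = (25*(⅛) + 40*(-1/18))*(2*(-9)) = (25/8 - 20/9)*(-18) = (65/72)*(-18) = -65/4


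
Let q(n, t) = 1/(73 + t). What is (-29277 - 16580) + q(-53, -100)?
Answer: -1238140/27 ≈ -45857.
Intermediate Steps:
(-29277 - 16580) + q(-53, -100) = (-29277 - 16580) + 1/(73 - 100) = -45857 + 1/(-27) = -45857 - 1/27 = -1238140/27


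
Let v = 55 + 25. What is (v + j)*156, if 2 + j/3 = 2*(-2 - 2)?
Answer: 7800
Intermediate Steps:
v = 80
j = -30 (j = -6 + 3*(2*(-2 - 2)) = -6 + 3*(2*(-4)) = -6 + 3*(-8) = -6 - 24 = -30)
(v + j)*156 = (80 - 30)*156 = 50*156 = 7800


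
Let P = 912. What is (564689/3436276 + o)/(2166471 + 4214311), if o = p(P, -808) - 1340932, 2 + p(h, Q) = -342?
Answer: -4608993963487/21926128047832 ≈ -0.21021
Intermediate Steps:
p(h, Q) = -344 (p(h, Q) = -2 - 342 = -344)
o = -1341276 (o = -344 - 1340932 = -1341276)
(564689/3436276 + o)/(2166471 + 4214311) = (564689/3436276 - 1341276)/(2166471 + 4214311) = (564689*(1/3436276) - 1341276)/6380782 = (564689/3436276 - 1341276)*(1/6380782) = -4608993963487/3436276*1/6380782 = -4608993963487/21926128047832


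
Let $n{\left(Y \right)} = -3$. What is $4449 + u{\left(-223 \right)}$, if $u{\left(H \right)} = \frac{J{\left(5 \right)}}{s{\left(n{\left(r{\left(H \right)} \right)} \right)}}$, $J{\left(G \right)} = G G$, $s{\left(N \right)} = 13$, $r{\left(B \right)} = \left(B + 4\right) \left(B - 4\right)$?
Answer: $\frac{57862}{13} \approx 4450.9$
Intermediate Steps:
$r{\left(B \right)} = \left(-4 + B\right) \left(4 + B\right)$ ($r{\left(B \right)} = \left(4 + B\right) \left(-4 + B\right) = \left(-4 + B\right) \left(4 + B\right)$)
$J{\left(G \right)} = G^{2}$
$u{\left(H \right)} = \frac{25}{13}$ ($u{\left(H \right)} = \frac{5^{2}}{13} = 25 \cdot \frac{1}{13} = \frac{25}{13}$)
$4449 + u{\left(-223 \right)} = 4449 + \frac{25}{13} = \frac{57862}{13}$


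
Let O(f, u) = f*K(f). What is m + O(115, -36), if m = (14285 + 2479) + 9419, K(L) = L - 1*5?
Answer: 38833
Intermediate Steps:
K(L) = -5 + L (K(L) = L - 5 = -5 + L)
O(f, u) = f*(-5 + f)
m = 26183 (m = 16764 + 9419 = 26183)
m + O(115, -36) = 26183 + 115*(-5 + 115) = 26183 + 115*110 = 26183 + 12650 = 38833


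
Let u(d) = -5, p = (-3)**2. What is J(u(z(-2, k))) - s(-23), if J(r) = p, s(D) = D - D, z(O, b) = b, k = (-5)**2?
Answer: 9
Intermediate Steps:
k = 25
s(D) = 0
p = 9
J(r) = 9
J(u(z(-2, k))) - s(-23) = 9 - 1*0 = 9 + 0 = 9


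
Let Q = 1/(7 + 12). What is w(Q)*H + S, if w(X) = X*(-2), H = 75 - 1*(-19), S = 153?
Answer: 2719/19 ≈ 143.11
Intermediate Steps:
Q = 1/19 ≈ 0.052632
H = 94 (H = 75 + 19 = 94)
w(X) = -2*X
w(Q)*H + S = -2*1/19*94 + 153 = -2/19*94 + 153 = -188/19 + 153 = 2719/19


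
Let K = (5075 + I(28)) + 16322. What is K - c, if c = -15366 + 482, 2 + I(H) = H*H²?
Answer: 58231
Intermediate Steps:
I(H) = -2 + H³ (I(H) = -2 + H*H² = -2 + H³)
K = 43347 (K = (5075 + (-2 + 28³)) + 16322 = (5075 + (-2 + 21952)) + 16322 = (5075 + 21950) + 16322 = 27025 + 16322 = 43347)
c = -14884
K - c = 43347 - 1*(-14884) = 43347 + 14884 = 58231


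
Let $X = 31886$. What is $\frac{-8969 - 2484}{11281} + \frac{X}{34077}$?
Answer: $- \frac{30577915}{384422637} \approx -0.079542$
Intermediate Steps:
$\frac{-8969 - 2484}{11281} + \frac{X}{34077} = \frac{-8969 - 2484}{11281} + \frac{31886}{34077} = \left(-8969 - 2484\right) \frac{1}{11281} + 31886 \cdot \frac{1}{34077} = \left(-11453\right) \frac{1}{11281} + \frac{31886}{34077} = - \frac{11453}{11281} + \frac{31886}{34077} = - \frac{30577915}{384422637}$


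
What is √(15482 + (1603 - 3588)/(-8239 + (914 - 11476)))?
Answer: √608064170963/6267 ≈ 124.43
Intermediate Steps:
√(15482 + (1603 - 3588)/(-8239 + (914 - 11476))) = √(15482 - 1985/(-8239 - 10562)) = √(15482 - 1985/(-18801)) = √(15482 - 1985*(-1/18801)) = √(15482 + 1985/18801) = √(291079067/18801) = √608064170963/6267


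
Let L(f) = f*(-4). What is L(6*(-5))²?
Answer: 14400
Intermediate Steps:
L(f) = -4*f
L(6*(-5))² = (-24*(-5))² = (-4*(-30))² = 120² = 14400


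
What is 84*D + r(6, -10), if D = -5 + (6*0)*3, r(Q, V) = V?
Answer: -430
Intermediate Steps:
D = -5 (D = -5 + 0*3 = -5 + 0 = -5)
84*D + r(6, -10) = 84*(-5) - 10 = -420 - 10 = -430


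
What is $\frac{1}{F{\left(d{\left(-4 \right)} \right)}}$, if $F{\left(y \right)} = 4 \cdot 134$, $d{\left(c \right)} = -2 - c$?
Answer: $\frac{1}{536} \approx 0.0018657$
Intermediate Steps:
$F{\left(y \right)} = 536$
$\frac{1}{F{\left(d{\left(-4 \right)} \right)}} = \frac{1}{536}$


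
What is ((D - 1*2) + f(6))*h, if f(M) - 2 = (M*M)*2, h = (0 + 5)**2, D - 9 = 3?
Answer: 2100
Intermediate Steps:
D = 12 (D = 9 + 3 = 12)
h = 25 (h = 5**2 = 25)
f(M) = 2 + 2*M**2 (f(M) = 2 + (M*M)*2 = 2 + M**2*2 = 2 + 2*M**2)
((D - 1*2) + f(6))*h = ((12 - 1*2) + (2 + 2*6**2))*25 = ((12 - 2) + (2 + 2*36))*25 = (10 + (2 + 72))*25 = (10 + 74)*25 = 84*25 = 2100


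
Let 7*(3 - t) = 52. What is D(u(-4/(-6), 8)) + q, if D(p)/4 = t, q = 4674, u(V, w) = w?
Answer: 32594/7 ≈ 4656.3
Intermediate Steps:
t = -31/7 (t = 3 - 1/7*52 = 3 - 52/7 = -31/7 ≈ -4.4286)
D(p) = -124/7 (D(p) = 4*(-31/7) = -124/7)
D(u(-4/(-6), 8)) + q = -124/7 + 4674 = 32594/7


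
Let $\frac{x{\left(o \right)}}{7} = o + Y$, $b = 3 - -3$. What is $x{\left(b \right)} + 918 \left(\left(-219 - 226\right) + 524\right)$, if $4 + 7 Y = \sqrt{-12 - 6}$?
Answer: $72560 + 3 i \sqrt{2} \approx 72560.0 + 4.2426 i$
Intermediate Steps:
$b = 6$ ($b = 3 + 3 = 6$)
$Y = - \frac{4}{7} + \frac{3 i \sqrt{2}}{7}$ ($Y = - \frac{4}{7} + \frac{\sqrt{-12 - 6}}{7} = - \frac{4}{7} + \frac{\sqrt{-18}}{7} = - \frac{4}{7} + \frac{3 i \sqrt{2}}{7} \approx -0.57143 + 0.60609 i$)
$x{\left(o \right)} = -4 + 7 o + 3 i \sqrt{2}$ ($x{\left(o \right)} = 7 \left(o - \left(\frac{4}{7} - \frac{3 i \sqrt{2}}{7}\right)\right) = 7 \left(- \frac{4}{7} + o + \frac{3 i \sqrt{2}}{7}\right) = -4 + 7 o + 3 i \sqrt{2}$)
$x{\left(b \right)} + 918 \left(\left(-219 - 226\right) + 524\right) = \left(-4 + 7 \cdot 6 + 3 i \sqrt{2}\right) + 918 \left(\left(-219 - 226\right) + 524\right) = \left(-4 + 42 + 3 i \sqrt{2}\right) + 918 \left(-445 + 524\right) = \left(38 + 3 i \sqrt{2}\right) + 918 \cdot 79 = \left(38 + 3 i \sqrt{2}\right) + 72522 = 72560 + 3 i \sqrt{2}$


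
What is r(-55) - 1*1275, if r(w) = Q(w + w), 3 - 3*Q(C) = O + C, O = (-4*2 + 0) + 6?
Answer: -3710/3 ≈ -1236.7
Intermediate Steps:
O = -2 (O = (-1*8 + 0) + 6 = (-8 + 0) + 6 = -8 + 6 = -2)
Q(C) = 5/3 - C/3 (Q(C) = 1 - (-2 + C)/3 = 1 + (2/3 - C/3) = 5/3 - C/3)
r(w) = 5/3 - 2*w/3 (r(w) = 5/3 - (w + w)/3 = 5/3 - 2*w/3)
r(-55) - 1*1275 = (5/3 - 2/3*(-55)) - 1*1275 = (5/3 + 110/3) - 1275 = 115/3 - 1275 = -3710/3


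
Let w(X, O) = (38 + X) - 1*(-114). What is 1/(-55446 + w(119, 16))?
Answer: -1/55175 ≈ -1.8124e-5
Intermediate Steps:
w(X, O) = 152 + X (w(X, O) = (38 + X) + 114 = 152 + X)
1/(-55446 + w(119, 16)) = 1/(-55446 + (152 + 119)) = 1/(-55446 + 271) = 1/(-55175) = -1/55175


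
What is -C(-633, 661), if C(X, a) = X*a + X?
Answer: 419046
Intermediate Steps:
C(X, a) = X + X*a
-C(-633, 661) = -(-633)*(1 + 661) = -(-633)*662 = -1*(-419046) = 419046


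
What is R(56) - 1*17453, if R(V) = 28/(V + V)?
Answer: -69811/4 ≈ -17453.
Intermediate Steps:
R(V) = 14/V (R(V) = 28/((2*V)) = 28*(1/(2*V)) = 14/V)
R(56) - 1*17453 = 14/56 - 1*17453 = 14*(1/56) - 17453 = ¼ - 17453 = -69811/4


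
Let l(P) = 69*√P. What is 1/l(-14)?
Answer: -I*√14/966 ≈ -0.0038734*I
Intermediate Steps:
1/l(-14) = 1/(69*√(-14)) = 1/(69*(I*√14)) = 1/(69*I*√14) = -I*√14/966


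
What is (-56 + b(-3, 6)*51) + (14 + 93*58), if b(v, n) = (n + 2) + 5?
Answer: 6015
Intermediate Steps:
b(v, n) = 7 + n (b(v, n) = (2 + n) + 5 = 7 + n)
(-56 + b(-3, 6)*51) + (14 + 93*58) = (-56 + (7 + 6)*51) + (14 + 93*58) = (-56 + 13*51) + (14 + 5394) = (-56 + 663) + 5408 = 607 + 5408 = 6015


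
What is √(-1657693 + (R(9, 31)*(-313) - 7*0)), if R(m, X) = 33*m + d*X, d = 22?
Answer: 2*I*√491030 ≈ 1401.5*I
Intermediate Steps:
R(m, X) = 22*X + 33*m (R(m, X) = 33*m + 22*X = 22*X + 33*m)
√(-1657693 + (R(9, 31)*(-313) - 7*0)) = √(-1657693 + ((22*31 + 33*9)*(-313) - 7*0)) = √(-1657693 + ((682 + 297)*(-313) + 0)) = √(-1657693 + (979*(-313) + 0)) = √(-1657693 + (-306427 + 0)) = √(-1657693 - 306427) = √(-1964120) = 2*I*√491030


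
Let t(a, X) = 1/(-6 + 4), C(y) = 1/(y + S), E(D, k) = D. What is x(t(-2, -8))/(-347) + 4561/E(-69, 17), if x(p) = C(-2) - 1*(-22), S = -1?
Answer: -528054/7981 ≈ -66.164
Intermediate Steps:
C(y) = 1/(-1 + y) (C(y) = 1/(y - 1) = 1/(-1 + y))
t(a, X) = -½ (t(a, X) = 1/(-2) = -½)
x(p) = 65/3 (x(p) = 1/(-1 - 2) - 1*(-22) = 1/(-3) + 22 = -⅓ + 22 = 65/3)
x(t(-2, -8))/(-347) + 4561/E(-69, 17) = (65/3)/(-347) + 4561/(-69) = (65/3)*(-1/347) + 4561*(-1/69) = -65/1041 - 4561/69 = -528054/7981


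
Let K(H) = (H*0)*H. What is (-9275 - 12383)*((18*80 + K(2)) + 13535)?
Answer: -324328550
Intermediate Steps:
K(H) = 0 (K(H) = 0*H = 0)
(-9275 - 12383)*((18*80 + K(2)) + 13535) = (-9275 - 12383)*((18*80 + 0) + 13535) = -21658*((1440 + 0) + 13535) = -21658*(1440 + 13535) = -21658*14975 = -324328550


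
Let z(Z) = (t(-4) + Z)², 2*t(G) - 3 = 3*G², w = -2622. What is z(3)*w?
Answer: -4259439/2 ≈ -2.1297e+6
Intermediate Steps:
t(G) = 3/2 + 3*G²/2 (t(G) = 3/2 + (3*G²)/2 = 3/2 + 3*G²/2)
z(Z) = (51/2 + Z)² (z(Z) = ((3/2 + (3/2)*(-4)²) + Z)² = ((3/2 + (3/2)*16) + Z)² = ((3/2 + 24) + Z)² = (51/2 + Z)²)
z(3)*w = ((51 + 2*3)²/4)*(-2622) = ((51 + 6)²/4)*(-2622) = ((¼)*57²)*(-2622) = ((¼)*3249)*(-2622) = (3249/4)*(-2622) = -4259439/2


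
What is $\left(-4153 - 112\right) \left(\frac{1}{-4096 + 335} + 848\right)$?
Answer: $- \frac{13602479655}{3761} \approx -3.6167 \cdot 10^{6}$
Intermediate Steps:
$\left(-4153 - 112\right) \left(\frac{1}{-4096 + 335} + 848\right) = - 4265 \left(\frac{1}{-3761} + 848\right) = - 4265 \left(- \frac{1}{3761} + 848\right) = \left(-4265\right) \frac{3189327}{3761} = - \frac{13602479655}{3761}$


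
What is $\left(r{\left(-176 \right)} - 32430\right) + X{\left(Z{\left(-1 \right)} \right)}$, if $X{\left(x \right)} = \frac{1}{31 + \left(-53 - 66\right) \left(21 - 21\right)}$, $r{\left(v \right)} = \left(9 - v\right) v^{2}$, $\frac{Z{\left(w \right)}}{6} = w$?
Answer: $\frac{176642031}{31} \approx 5.6981 \cdot 10^{6}$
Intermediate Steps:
$Z{\left(w \right)} = 6 w$
$r{\left(v \right)} = v^{2} \left(9 - v\right)$
$X{\left(x \right)} = \frac{1}{31}$ ($X{\left(x \right)} = \frac{1}{31 - 0} = \frac{1}{31 + 0} = \frac{1}{31}$)
$\left(r{\left(-176 \right)} - 32430\right) + X{\left(Z{\left(-1 \right)} \right)} = \left(\left(-176\right)^{2} \left(9 - -176\right) - 32430\right) + \frac{1}{31} = \left(30976 \left(9 + 176\right) - 32430\right) + \frac{1}{31} = \left(30976 \cdot 185 - 32430\right) + \frac{1}{31} = \left(5730560 - 32430\right) + \frac{1}{31} = 5698130 + \frac{1}{31} = \frac{176642031}{31}$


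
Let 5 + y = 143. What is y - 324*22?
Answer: -6990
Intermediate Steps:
y = 138 (y = -5 + 143 = 138)
y - 324*22 = 138 - 324*22 = 138 - 7128 = -6990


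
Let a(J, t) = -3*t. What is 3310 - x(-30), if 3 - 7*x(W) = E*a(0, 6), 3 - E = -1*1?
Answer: 23095/7 ≈ 3299.3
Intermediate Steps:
E = 4 (E = 3 - (-1) = 3 - 1*(-1) = 3 + 1 = 4)
x(W) = 75/7 (x(W) = 3/7 - 4*(-3*6)/7 = 3/7 - 4*(-18)/7 = 3/7 - ⅐*(-72) = 3/7 + 72/7 = 75/7)
3310 - x(-30) = 3310 - 1*75/7 = 3310 - 75/7 = 23095/7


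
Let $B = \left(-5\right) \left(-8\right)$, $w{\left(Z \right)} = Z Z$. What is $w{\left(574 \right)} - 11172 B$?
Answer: $-117404$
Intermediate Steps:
$w{\left(Z \right)} = Z^{2}$
$B = 40$
$w{\left(574 \right)} - 11172 B = 574^{2} - 446880 = 329476 - 446880 = -117404$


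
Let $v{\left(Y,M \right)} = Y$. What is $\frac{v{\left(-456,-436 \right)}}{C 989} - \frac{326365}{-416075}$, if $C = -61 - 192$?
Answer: $\frac{1488214571}{1892891605} \approx 0.78621$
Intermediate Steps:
$C = -253$ ($C = -61 - 192 = -253$)
$\frac{v{\left(-456,-436 \right)}}{C 989} - \frac{326365}{-416075} = - \frac{456}{\left(-253\right) 989} - \frac{326365}{-416075} = - \frac{456}{-250217} - - \frac{65273}{83215} = \left(-456\right) \left(- \frac{1}{250217}\right) + \frac{65273}{83215} = \frac{456}{250217} + \frac{65273}{83215} = \frac{1488214571}{1892891605}$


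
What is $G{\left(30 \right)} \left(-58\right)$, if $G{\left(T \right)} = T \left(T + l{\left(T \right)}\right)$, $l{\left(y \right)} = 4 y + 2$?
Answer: $-264480$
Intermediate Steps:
$l{\left(y \right)} = 2 + 4 y$
$G{\left(T \right)} = T \left(2 + 5 T\right)$ ($G{\left(T \right)} = T \left(T + \left(2 + 4 T\right)\right) = T \left(2 + 5 T\right)$)
$G{\left(30 \right)} \left(-58\right) = 30 \left(2 + 5 \cdot 30\right) \left(-58\right) = 30 \left(2 + 150\right) \left(-58\right) = 30 \cdot 152 \left(-58\right) = 4560 \left(-58\right) = -264480$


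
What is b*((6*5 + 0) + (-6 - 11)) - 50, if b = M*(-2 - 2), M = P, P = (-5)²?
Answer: -1350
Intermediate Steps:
P = 25
M = 25
b = -100 (b = 25*(-2 - 2) = 25*(-4) = -100)
b*((6*5 + 0) + (-6 - 11)) - 50 = -100*((6*5 + 0) + (-6 - 11)) - 50 = -100*((30 + 0) - 17) - 50 = -100*(30 - 17) - 50 = -100*13 - 50 = -1300 - 50 = -1350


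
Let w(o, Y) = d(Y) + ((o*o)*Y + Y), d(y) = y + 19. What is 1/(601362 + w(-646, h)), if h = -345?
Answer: -1/143373329 ≈ -6.9748e-9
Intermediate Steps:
d(y) = 19 + y
w(o, Y) = 19 + 2*Y + Y*o**2 (w(o, Y) = (19 + Y) + ((o*o)*Y + Y) = (19 + Y) + (o**2*Y + Y) = (19 + Y) + (Y*o**2 + Y) = (19 + Y) + (Y + Y*o**2) = 19 + 2*Y + Y*o**2)
1/(601362 + w(-646, h)) = 1/(601362 + (19 + 2*(-345) - 345*(-646)**2)) = 1/(601362 + (19 - 690 - 345*417316)) = 1/(601362 + (19 - 690 - 143974020)) = 1/(601362 - 143974691) = 1/(-143373329) = -1/143373329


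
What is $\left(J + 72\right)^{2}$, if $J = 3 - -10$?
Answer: $7225$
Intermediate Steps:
$J = 13$ ($J = 3 + 10 = 13$)
$\left(J + 72\right)^{2} = \left(13 + 72\right)^{2} = 85^{2} = 7225$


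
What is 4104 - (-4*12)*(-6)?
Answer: 3816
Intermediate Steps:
4104 - (-4*12)*(-6) = 4104 - (-48)*(-6) = 4104 - 1*288 = 4104 - 288 = 3816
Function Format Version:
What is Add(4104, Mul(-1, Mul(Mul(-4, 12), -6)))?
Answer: 3816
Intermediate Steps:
Add(4104, Mul(-1, Mul(Mul(-4, 12), -6))) = Add(4104, Mul(-1, Mul(-48, -6))) = Add(4104, Mul(-1, 288)) = Add(4104, -288) = 3816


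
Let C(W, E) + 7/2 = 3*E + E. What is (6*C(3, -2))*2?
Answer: -138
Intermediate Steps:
C(W, E) = -7/2 + 4*E (C(W, E) = -7/2 + (3*E + E) = -7/2 + 4*E)
(6*C(3, -2))*2 = (6*(-7/2 + 4*(-2)))*2 = (6*(-7/2 - 8))*2 = (6*(-23/2))*2 = -69*2 = -138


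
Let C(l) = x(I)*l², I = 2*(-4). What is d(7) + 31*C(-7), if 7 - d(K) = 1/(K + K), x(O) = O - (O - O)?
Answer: -170031/14 ≈ -12145.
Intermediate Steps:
I = -8
x(O) = O (x(O) = O - 1*0 = O + 0 = O)
d(K) = 7 - 1/(2*K) (d(K) = 7 - 1/(K + K) = 7 - 1/(2*K))
C(l) = -8*l²
d(7) + 31*C(-7) = (7 - ½/7) + 31*(-8*(-7)²) = (7 - ½*⅐) + 31*(-8*49) = (7 - 1/14) + 31*(-392) = 97/14 - 12152 = -170031/14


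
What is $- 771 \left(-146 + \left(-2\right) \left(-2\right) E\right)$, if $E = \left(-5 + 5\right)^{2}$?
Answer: $112566$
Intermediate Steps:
$E = 0$ ($E = 0^{2} = 0$)
$- 771 \left(-146 + \left(-2\right) \left(-2\right) E\right) = - 771 \left(-146 + \left(-2\right) \left(-2\right) 0\right) = - 771 \left(-146 + 4 \cdot 0\right) = - 771 \left(-146 + 0\right) = \left(-771\right) \left(-146\right) = 112566$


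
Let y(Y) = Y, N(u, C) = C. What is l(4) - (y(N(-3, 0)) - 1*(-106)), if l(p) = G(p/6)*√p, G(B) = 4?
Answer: -98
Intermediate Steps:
l(p) = 4*√p
l(4) - (y(N(-3, 0)) - 1*(-106)) = 4*√4 - (0 - 1*(-106)) = 4*2 - (0 + 106) = 8 - 1*106 = 8 - 106 = -98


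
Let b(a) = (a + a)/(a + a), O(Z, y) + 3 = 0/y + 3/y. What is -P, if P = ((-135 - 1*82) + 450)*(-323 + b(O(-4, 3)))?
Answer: 75026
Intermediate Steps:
O(Z, y) = -3 + 3/y (O(Z, y) = -3 + (0/y + 3/y) = -3 + (0 + 3/y) = -3 + 3/y)
b(a) = 1 (b(a) = (2*a)/((2*a)) = (2*a)*(1/(2*a)) = 1)
P = -75026 (P = ((-135 - 1*82) + 450)*(-323 + 1) = ((-135 - 82) + 450)*(-322) = (-217 + 450)*(-322) = 233*(-322) = -75026)
-P = -1*(-75026) = 75026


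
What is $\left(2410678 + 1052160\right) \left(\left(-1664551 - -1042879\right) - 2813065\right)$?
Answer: $-11893937803606$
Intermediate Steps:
$\left(2410678 + 1052160\right) \left(\left(-1664551 - -1042879\right) - 2813065\right) = 3462838 \left(\left(-1664551 + 1042879\right) - 2813065\right) = 3462838 \left(-621672 - 2813065\right) = 3462838 \left(-3434737\right) = -11893937803606$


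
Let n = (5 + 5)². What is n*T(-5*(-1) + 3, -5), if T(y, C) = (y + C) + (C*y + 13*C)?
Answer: -10200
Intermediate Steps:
T(y, C) = y + 14*C + C*y (T(y, C) = (C + y) + (13*C + C*y) = y + 14*C + C*y)
n = 100 (n = 10² = 100)
n*T(-5*(-1) + 3, -5) = 100*((-5*(-1) + 3) + 14*(-5) - 5*(-5*(-1) + 3)) = 100*((5 + 3) - 70 - 5*(5 + 3)) = 100*(8 - 70 - 5*8) = 100*(8 - 70 - 40) = 100*(-102) = -10200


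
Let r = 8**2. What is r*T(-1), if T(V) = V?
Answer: -64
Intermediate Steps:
r = 64
r*T(-1) = 64*(-1) = -64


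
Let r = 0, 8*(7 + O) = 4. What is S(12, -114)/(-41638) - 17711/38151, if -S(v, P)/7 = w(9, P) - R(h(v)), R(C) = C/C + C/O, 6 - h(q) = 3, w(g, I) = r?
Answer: -9588727433/20650907394 ≈ -0.46432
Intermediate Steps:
O = -13/2 (O = -7 + (1/8)*4 = -7 + 1/2 = -13/2 ≈ -6.5000)
w(g, I) = 0
h(q) = 3 (h(q) = 6 - 1*3 = 6 - 3 = 3)
R(C) = 1 - 2*C/13 (R(C) = C/C + C/(-13/2) = 1 + C*(-2/13) = 1 - 2*C/13)
S(v, P) = 49/13 (S(v, P) = -7*(0 - (1 - 2/13*3)) = -7*(0 - (1 - 6/13)) = -7*(0 - 1*7/13) = -7*(0 - 7/13) = -7*(-7/13) = 49/13)
S(12, -114)/(-41638) - 17711/38151 = (49/13)/(-41638) - 17711/38151 = (49/13)*(-1/41638) - 17711*1/38151 = -49/541294 - 17711/38151 = -9588727433/20650907394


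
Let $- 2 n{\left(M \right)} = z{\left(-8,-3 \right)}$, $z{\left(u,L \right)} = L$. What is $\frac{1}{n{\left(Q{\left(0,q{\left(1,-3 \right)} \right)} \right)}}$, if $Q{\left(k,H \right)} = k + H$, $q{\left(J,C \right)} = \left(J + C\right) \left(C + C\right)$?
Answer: $\frac{2}{3} \approx 0.66667$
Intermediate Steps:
$q{\left(J,C \right)} = 2 C \left(C + J\right)$ ($q{\left(J,C \right)} = \left(C + J\right) 2 C = 2 C \left(C + J\right)$)
$Q{\left(k,H \right)} = H + k$
$n{\left(M \right)} = \frac{3}{2}$ ($n{\left(M \right)} = \left(- \frac{1}{2}\right) \left(-3\right) = \frac{3}{2}$)
$\frac{1}{n{\left(Q{\left(0,q{\left(1,-3 \right)} \right)} \right)}} = \frac{1}{\frac{3}{2}} = \frac{2}{3}$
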